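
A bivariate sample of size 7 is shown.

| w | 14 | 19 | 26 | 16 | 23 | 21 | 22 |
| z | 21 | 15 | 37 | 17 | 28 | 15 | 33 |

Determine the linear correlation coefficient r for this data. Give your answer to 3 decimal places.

n = 7, Σw = 141, Σz = 166, Σw² = 2943, Σz² = 4422, Σwz = 3498
nΣwz − ΣwΣz = 24486 − 23406 = 1080
nΣw² − (Σw)² = 20601 − 19881 = 720; nΣz² − (Σz)² = 30954 − 27556 = 3398
r = 1080 / √(720 × 3398) = 1080 / 1564.1483 ≈ 0.690

0.690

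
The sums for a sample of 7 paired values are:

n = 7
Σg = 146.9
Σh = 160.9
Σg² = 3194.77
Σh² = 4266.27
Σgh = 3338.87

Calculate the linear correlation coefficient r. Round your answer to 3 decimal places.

r = (nΣgh − ΣgΣh) / √[(nΣg² − (Σg)²)(nΣh² − (Σh)²)]
Numerator: 7×3338.87 − 146.9×160.9 = -264.12
Denominator: √[(22363.39 − 21579.61)(29863.89 − 25888.81)] = √[783.78 × 3975.08] = 1765.1029
r = -264.12 / 1765.1029 ≈ -0.150

-0.150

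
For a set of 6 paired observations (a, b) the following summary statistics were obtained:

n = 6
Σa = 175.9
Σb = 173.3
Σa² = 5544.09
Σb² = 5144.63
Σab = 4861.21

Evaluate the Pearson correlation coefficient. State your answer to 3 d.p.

-0.945

r = (nΣab − ΣaΣb) / √[(nΣa² − (Σa)²)(nΣb² − (Σb)²)]
Numerator: 6×4861.21 − 175.9×173.3 = -1316.21
Denominator: √[(33264.54 − 30940.81)(30867.78 − 30032.89)] = √[2323.73 × 834.89] = 1392.8600
r = -1316.21 / 1392.8600 ≈ -0.945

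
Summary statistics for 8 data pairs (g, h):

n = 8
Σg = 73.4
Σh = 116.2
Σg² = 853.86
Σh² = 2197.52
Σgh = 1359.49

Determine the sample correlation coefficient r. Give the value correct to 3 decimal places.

r = (nΣgh − ΣgΣh) / √[(nΣg² − (Σg)²)(nΣh² − (Σh)²)]
Numerator: 8×1359.49 − 73.4×116.2 = 2346.84
Denominator: √[(6830.88 − 5387.56)(17580.16 − 13502.44)] = √[1443.32 × 4077.72] = 2425.9956
r = 2346.84 / 2425.9956 ≈ 0.967

0.967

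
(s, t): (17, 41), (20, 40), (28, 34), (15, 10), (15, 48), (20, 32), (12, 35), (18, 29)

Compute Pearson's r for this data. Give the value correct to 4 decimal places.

n = 8, Σs = 145, Σt = 269, Σs² = 2791, Σt² = 9931, Σst = 4901
nΣst − ΣsΣt = 39208 − 39005 = 203
nΣs² − (Σs)² = 22328 − 21025 = 1303; nΣt² − (Σt)² = 79448 − 72361 = 7087
r = 203 / √(1303 × 7087) = 203 / 3038.8091 ≈ 0.0668

0.0668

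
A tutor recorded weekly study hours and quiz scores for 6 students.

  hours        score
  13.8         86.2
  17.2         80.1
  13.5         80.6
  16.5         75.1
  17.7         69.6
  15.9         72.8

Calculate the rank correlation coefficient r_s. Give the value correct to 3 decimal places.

-0.714

Rank hours: 2, 5, 1, 4, 6, 3
Rank score: 6, 4, 5, 3, 1, 2
d = rank(hours) − rank(score): -4, 1, -4, 1, 5, 1; Σd² = 60
ρ = 1 − 6Σd² / [n(n²−1)] = 1 − 6×60 / (6×35) = 1 − 360/210 ≈ -0.714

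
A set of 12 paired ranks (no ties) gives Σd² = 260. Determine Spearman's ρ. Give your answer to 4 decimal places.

ρ = 1 − 6Σd² / [n(n²−1)] = 1 − 6×260 / (12×143)
  = 1 − 1560/1716 = 1 − 0.90909 ≈ 0.0909

0.0909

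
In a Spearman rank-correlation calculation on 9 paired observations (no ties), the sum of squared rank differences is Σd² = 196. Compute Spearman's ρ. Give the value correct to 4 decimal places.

-0.6333

ρ = 1 − 6Σd² / [n(n²−1)] = 1 − 6×196 / (9×80)
  = 1 − 1176/720 = 1 − 1.63333 ≈ -0.6333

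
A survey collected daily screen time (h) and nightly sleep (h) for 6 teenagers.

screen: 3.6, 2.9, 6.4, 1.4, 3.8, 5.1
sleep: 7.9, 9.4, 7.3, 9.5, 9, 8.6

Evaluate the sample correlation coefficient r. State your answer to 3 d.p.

-0.812

n = 6, Σx = 23.2, Σy = 51.7, Σx² = 104.74, Σy² = 449.27, Σxy = 193.78
nΣxy − ΣxΣy = 1162.68 − 1199.44 = -36.76
nΣx² − (Σx)² = 628.44 − 538.24 = 90.2; nΣy² − (Σy)² = 2695.62 − 2672.89 = 22.73
r = -36.76 / √(90.2 × 22.73) = -36.76 / 45.2796 ≈ -0.812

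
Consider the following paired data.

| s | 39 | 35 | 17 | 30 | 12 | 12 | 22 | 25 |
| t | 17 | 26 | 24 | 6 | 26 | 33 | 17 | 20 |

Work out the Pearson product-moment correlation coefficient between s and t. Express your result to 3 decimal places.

-0.542

n = 8, Σs = 192, Σt = 169, Σs² = 5332, Σt² = 4031, Σst = 3743
nΣst − ΣsΣt = 29944 − 32448 = -2504
nΣs² − (Σs)² = 42656 − 36864 = 5792; nΣt² − (Σt)² = 32248 − 28561 = 3687
r = -2504 / √(5792 × 3687) = -2504 / 4621.1583 ≈ -0.542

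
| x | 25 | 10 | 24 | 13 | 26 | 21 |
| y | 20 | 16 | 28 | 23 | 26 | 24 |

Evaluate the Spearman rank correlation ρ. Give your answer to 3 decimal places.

Rank x: 5, 1, 4, 2, 6, 3
Rank y: 2, 1, 6, 3, 5, 4
d = rank(x) − rank(y): 3, 0, -2, -1, 1, -1; Σd² = 16
ρ = 1 − 6Σd² / [n(n²−1)] = 1 − 6×16 / (6×35) = 1 − 96/210 ≈ 0.543

0.543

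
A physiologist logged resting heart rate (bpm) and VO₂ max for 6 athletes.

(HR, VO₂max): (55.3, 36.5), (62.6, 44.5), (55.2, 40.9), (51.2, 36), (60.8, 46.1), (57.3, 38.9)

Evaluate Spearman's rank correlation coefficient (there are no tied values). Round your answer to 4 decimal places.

0.7714

Rank HR: 3, 6, 2, 1, 5, 4
Rank VO₂max: 2, 5, 4, 1, 6, 3
d = rank(HR) − rank(VO₂max): 1, 1, -2, 0, -1, 1; Σd² = 8
ρ = 1 − 6Σd² / [n(n²−1)] = 1 − 6×8 / (6×35) = 1 − 48/210 ≈ 0.7714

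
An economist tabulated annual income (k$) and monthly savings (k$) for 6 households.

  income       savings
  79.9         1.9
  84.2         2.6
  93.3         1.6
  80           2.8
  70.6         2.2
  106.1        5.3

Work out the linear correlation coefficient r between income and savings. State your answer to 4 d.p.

0.6828

n = 6, Σx = 514.1, Σy = 16.4, Σx² = 44820.11, Σy² = 53.7, Σxy = 1461.66
nΣxy − ΣxΣy = 8769.96 − 8431.24 = 338.72
nΣx² − (Σx)² = 268920.66 − 264298.81 = 4621.85; nΣy² − (Σy)² = 322.2 − 268.96 = 53.24
r = 338.72 / √(4621.85 × 53.24) = 338.72 / 496.0517 ≈ 0.6828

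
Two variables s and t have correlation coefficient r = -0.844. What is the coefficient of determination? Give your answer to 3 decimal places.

0.712

r² = (-0.844)² = 0.712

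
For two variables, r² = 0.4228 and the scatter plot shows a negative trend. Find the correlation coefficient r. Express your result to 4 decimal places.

|r| = √0.4228 = 0.6502
The association is negative, so r = −0.6502.

-0.6502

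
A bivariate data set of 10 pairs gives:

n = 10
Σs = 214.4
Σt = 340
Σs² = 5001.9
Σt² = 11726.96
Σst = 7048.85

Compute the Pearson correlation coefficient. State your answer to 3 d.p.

-0.926

r = (nΣst − ΣsΣt) / √[(nΣs² − (Σs)²)(nΣt² − (Σt)²)]
Numerator: 10×7048.85 − 214.4×340 = -2407.5
Denominator: √[(50019 − 45967.36)(117269.6 − 115600)] = √[4051.64 × 1669.6] = 2600.8880
r = -2407.5 / 2600.8880 ≈ -0.926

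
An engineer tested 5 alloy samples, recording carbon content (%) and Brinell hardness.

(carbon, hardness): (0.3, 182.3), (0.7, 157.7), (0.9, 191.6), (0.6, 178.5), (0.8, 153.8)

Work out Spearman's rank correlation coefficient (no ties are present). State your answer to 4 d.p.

0.0000

Rank carbon: 1, 3, 5, 2, 4
Rank hardness: 4, 2, 5, 3, 1
d = rank(carbon) − rank(hardness): -3, 1, 0, -1, 3; Σd² = 20
ρ = 1 − 6Σd² / [n(n²−1)] = 1 − 6×20 / (5×24) = 1 − 120/120 ≈ 0.0000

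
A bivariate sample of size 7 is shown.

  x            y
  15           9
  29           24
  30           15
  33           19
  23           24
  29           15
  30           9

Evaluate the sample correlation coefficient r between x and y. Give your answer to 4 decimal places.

0.2623

n = 7, Σx = 189, Σy = 115, Σx² = 5325, Σy² = 2125, Σxy = 3165
nΣxy − ΣxΣy = 22155 − 21735 = 420
nΣx² − (Σx)² = 37275 − 35721 = 1554; nΣy² − (Σy)² = 14875 − 13225 = 1650
r = 420 / √(1554 × 1650) = 420 / 1601.2807 ≈ 0.2623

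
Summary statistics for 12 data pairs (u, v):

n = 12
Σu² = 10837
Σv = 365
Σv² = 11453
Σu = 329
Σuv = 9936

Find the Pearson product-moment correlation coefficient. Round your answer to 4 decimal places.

r = (nΣuv − ΣuΣv) / √[(nΣu² − (Σu)²)(nΣv² − (Σv)²)]
Numerator: 12×9936 − 329×365 = -853
Denominator: √[(130044 − 108241)(137436 − 133225)] = √[21803 × 4211] = 9581.8805
r = -853 / 9581.8805 ≈ -0.0890

-0.0890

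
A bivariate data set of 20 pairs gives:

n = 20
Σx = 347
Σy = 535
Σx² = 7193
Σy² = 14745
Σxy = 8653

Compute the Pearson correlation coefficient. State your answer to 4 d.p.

r = (nΣxy − ΣxΣy) / √[(nΣx² − (Σx)²)(nΣy² − (Σy)²)]
Numerator: 20×8653 − 347×535 = -12585
Denominator: √[(143860 − 120409)(294900 − 286225)] = √[23451 × 8675] = 14263.1492
r = -12585 / 14263.1492 ≈ -0.8823

-0.8823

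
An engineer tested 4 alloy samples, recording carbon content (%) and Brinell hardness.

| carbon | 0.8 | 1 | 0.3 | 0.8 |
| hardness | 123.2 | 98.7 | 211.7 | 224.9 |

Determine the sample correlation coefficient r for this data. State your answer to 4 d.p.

n = 4, Σx = 2.9, Σy = 658.5, Σx² = 2.37, Σy² = 120316.83, Σxy = 440.69
nΣxy − ΣxΣy = 1762.76 − 1909.65 = -146.89
nΣx² − (Σx)² = 9.48 − 8.41 = 1.07; nΣy² − (Σy)² = 481267.32 − 433622.25 = 47645.07
r = -146.89 / √(1.07 × 47645.07) = -146.89 / 225.7880 ≈ -0.6506

-0.6506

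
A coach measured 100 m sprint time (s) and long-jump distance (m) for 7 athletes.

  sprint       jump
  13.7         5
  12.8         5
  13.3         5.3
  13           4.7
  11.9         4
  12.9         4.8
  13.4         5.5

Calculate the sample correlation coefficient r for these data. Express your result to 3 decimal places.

n = 7, Σx = 91, Σy = 34.3, Σx² = 1185, Σy² = 169.47, Σxy = 447.31
nΣxy − ΣxΣy = 3131.17 − 3121.3 = 9.87
nΣx² − (Σx)² = 8295 − 8281 = 14; nΣy² − (Σy)² = 1186.29 − 1176.49 = 9.8
r = 9.87 / √(14 × 9.8) = 9.87 / 11.7132 ≈ 0.843

0.843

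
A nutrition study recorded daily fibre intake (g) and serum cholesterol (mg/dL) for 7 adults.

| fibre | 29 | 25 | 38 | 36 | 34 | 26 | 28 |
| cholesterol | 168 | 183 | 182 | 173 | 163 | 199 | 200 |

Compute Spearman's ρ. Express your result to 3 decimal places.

-0.536

Rank fibre: 4, 1, 7, 6, 5, 2, 3
Rank cholesterol: 2, 5, 4, 3, 1, 6, 7
d = rank(fibre) − rank(cholesterol): 2, -4, 3, 3, 4, -4, -4; Σd² = 86
ρ = 1 − 6Σd² / [n(n²−1)] = 1 − 6×86 / (7×48) = 1 − 516/336 ≈ -0.536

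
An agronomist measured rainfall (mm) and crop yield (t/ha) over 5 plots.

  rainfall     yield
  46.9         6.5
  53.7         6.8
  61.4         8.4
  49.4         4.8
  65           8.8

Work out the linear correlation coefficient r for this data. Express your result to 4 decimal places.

n = 5, Σx = 276.4, Σy = 35.3, Σx² = 15518.62, Σy² = 259.53, Σxy = 1994.89
nΣxy − ΣxΣy = 9974.45 − 9756.92 = 217.53
nΣx² − (Σx)² = 77593.1 − 76396.96 = 1196.14; nΣy² − (Σy)² = 1297.65 − 1246.09 = 51.56
r = 217.53 / √(1196.14 × 51.56) = 217.53 / 248.3404 ≈ 0.8759

0.8759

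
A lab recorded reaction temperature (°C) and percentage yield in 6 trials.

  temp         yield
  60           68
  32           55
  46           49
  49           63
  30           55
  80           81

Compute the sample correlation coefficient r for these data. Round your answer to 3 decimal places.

0.880

n = 6, Σx = 297, Σy = 371, Σx² = 16441, Σy² = 23605, Σxy = 19311
nΣxy − ΣxΣy = 115866 − 110187 = 5679
nΣx² − (Σx)² = 98646 − 88209 = 10437; nΣy² − (Σy)² = 141630 − 137641 = 3989
r = 5679 / √(10437 × 3989) = 5679 / 6452.3789 ≈ 0.880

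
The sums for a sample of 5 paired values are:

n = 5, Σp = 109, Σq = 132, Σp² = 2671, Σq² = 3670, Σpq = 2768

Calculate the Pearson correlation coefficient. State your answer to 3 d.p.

r = (nΣpq − ΣpΣq) / √[(nΣp² − (Σp)²)(nΣq² − (Σq)²)]
Numerator: 5×2768 − 109×132 = -548
Denominator: √[(13355 − 11881)(18350 − 17424)] = √[1474 × 926] = 1168.2996
r = -548 / 1168.2996 ≈ -0.469

-0.469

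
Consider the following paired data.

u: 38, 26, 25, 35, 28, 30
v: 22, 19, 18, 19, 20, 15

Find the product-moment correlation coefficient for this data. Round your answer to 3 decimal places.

0.457

n = 6, Σu = 182, Σv = 113, Σu² = 5654, Σv² = 2155, Σuv = 3455
nΣuv − ΣuΣv = 20730 − 20566 = 164
nΣu² − (Σu)² = 33924 − 33124 = 800; nΣv² − (Σv)² = 12930 − 12769 = 161
r = 164 / √(800 × 161) = 164 / 358.8872 ≈ 0.457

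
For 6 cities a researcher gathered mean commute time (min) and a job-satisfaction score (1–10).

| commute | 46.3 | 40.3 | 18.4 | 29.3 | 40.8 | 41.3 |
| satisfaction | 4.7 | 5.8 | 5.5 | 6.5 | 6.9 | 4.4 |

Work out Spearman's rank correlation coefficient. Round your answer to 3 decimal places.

-0.429

Rank commute: 6, 3, 1, 2, 4, 5
Rank satisfaction: 2, 4, 3, 5, 6, 1
d = rank(commute) − rank(satisfaction): 4, -1, -2, -3, -2, 4; Σd² = 50
ρ = 1 − 6Σd² / [n(n²−1)] = 1 − 6×50 / (6×35) = 1 − 300/210 ≈ -0.429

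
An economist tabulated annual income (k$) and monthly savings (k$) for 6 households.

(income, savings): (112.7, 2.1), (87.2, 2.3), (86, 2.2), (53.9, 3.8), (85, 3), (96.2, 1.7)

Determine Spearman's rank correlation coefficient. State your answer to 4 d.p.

-0.8857

Rank income: 6, 4, 3, 1, 2, 5
Rank savings: 2, 4, 3, 6, 5, 1
d = rank(income) − rank(savings): 4, 0, 0, -5, -3, 4; Σd² = 66
ρ = 1 − 6Σd² / [n(n²−1)] = 1 − 6×66 / (6×35) = 1 − 396/210 ≈ -0.8857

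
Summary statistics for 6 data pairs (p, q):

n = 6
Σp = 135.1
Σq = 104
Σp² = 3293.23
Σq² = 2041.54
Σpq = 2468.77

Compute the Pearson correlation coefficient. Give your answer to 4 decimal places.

r = (nΣpq − ΣpΣq) / √[(nΣp² − (Σp)²)(nΣq² − (Σq)²)]
Numerator: 6×2468.77 − 135.1×104 = 762.22
Denominator: √[(19759.38 − 18252.01)(12249.24 − 10816)] = √[1507.37 × 1433.24] = 1469.8377
r = 762.22 / 1469.8377 ≈ 0.5186

0.5186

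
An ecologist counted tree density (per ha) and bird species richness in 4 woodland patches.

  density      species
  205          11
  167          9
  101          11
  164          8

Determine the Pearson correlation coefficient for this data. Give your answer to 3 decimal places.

n = 4, Σx = 637, Σy = 39, Σx² = 107011, Σy² = 387, Σxy = 6181
nΣxy − ΣxΣy = 24724 − 24843 = -119
nΣx² − (Σx)² = 428044 − 405769 = 22275; nΣy² − (Σy)² = 1548 − 1521 = 27
r = -119 / √(22275 × 27) = -119 / 775.5160 ≈ -0.153

-0.153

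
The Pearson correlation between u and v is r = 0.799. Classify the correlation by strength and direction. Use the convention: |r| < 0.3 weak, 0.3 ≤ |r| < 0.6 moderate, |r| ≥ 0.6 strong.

r = 0.799 > 0 so the relationship is positive.
|r| = 0.799, which falls in the strong range.

strong positive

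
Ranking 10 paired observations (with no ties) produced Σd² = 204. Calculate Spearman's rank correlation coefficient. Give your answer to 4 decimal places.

ρ = 1 − 6Σd² / [n(n²−1)] = 1 − 6×204 / (10×99)
  = 1 − 1224/990 = 1 − 1.23636 ≈ -0.2364

-0.2364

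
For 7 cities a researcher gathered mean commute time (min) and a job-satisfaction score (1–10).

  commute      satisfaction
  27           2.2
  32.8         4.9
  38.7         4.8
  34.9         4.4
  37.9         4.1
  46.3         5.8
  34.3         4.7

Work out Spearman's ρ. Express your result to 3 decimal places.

0.500

Rank commute: 1, 2, 6, 4, 5, 7, 3
Rank satisfaction: 1, 6, 5, 3, 2, 7, 4
d = rank(commute) − rank(satisfaction): 0, -4, 1, 1, 3, 0, -1; Σd² = 28
ρ = 1 − 6Σd² / [n(n²−1)] = 1 − 6×28 / (7×48) = 1 − 168/336 ≈ 0.500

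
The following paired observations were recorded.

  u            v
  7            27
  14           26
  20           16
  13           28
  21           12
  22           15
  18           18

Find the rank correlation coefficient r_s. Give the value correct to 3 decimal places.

Rank u: 1, 3, 5, 2, 6, 7, 4
Rank v: 6, 5, 3, 7, 1, 2, 4
d = rank(u) − rank(v): -5, -2, 2, -5, 5, 5, 0; Σd² = 108
ρ = 1 − 6Σd² / [n(n²−1)] = 1 − 6×108 / (7×48) = 1 − 648/336 ≈ -0.929

-0.929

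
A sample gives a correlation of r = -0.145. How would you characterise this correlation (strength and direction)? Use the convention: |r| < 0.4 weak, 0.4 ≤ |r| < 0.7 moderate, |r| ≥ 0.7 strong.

r = -0.145 < 0 so the relationship is negative.
|r| = 0.145, which falls in the weak range.

weak negative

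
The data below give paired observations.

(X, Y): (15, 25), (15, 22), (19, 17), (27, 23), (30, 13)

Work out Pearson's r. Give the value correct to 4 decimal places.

-0.5954

n = 5, ΣX = 106, ΣY = 100, ΣX² = 2440, ΣY² = 2096, ΣXY = 2039
nΣXY − ΣXΣY = 10195 − 10600 = -405
nΣX² − (ΣX)² = 12200 − 11236 = 964; nΣY² − (ΣY)² = 10480 − 10000 = 480
r = -405 / √(964 × 480) = -405 / 680.2353 ≈ -0.5954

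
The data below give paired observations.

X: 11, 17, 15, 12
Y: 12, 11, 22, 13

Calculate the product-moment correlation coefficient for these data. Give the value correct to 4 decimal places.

0.1792

n = 4, ΣX = 55, ΣY = 58, ΣX² = 779, ΣY² = 918, ΣXY = 805
nΣXY − ΣXΣY = 3220 − 3190 = 30
nΣX² − (ΣX)² = 3116 − 3025 = 91; nΣY² − (ΣY)² = 3672 − 3364 = 308
r = 30 / √(91 × 308) = 30 / 167.4157 ≈ 0.1792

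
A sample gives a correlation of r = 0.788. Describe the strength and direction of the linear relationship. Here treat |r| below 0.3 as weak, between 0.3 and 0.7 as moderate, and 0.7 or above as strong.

r = 0.788 > 0 so the relationship is positive.
|r| = 0.788, which falls in the strong range.

strong positive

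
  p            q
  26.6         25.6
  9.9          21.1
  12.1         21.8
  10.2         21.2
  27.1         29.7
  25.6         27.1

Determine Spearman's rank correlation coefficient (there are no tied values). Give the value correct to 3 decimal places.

Rank p: 5, 1, 3, 2, 6, 4
Rank q: 4, 1, 3, 2, 6, 5
d = rank(p) − rank(q): 1, 0, 0, 0, 0, -1; Σd² = 2
ρ = 1 − 6Σd² / [n(n²−1)] = 1 − 6×2 / (6×35) = 1 − 12/210 ≈ 0.943

0.943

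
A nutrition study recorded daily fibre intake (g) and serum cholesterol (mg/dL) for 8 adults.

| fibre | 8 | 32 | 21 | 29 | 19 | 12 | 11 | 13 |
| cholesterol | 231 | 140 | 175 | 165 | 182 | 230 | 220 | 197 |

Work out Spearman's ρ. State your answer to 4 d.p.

Rank fibre: 1, 8, 6, 7, 5, 3, 2, 4
Rank cholesterol: 8, 1, 3, 2, 4, 7, 6, 5
d = rank(fibre) − rank(cholesterol): -7, 7, 3, 5, 1, -4, -4, -1; Σd² = 166
ρ = 1 − 6Σd² / [n(n²−1)] = 1 − 6×166 / (8×63) = 1 − 996/504 ≈ -0.9762

-0.9762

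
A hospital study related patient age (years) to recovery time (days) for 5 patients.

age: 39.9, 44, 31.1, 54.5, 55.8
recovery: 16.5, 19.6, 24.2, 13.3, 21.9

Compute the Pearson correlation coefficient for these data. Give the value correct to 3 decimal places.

-0.465

n = 5, Σx = 225.3, Σy = 95.5, Σx² = 10579.11, Σy² = 1898.55, Σxy = 4220.24
nΣxy − ΣxΣy = 21101.2 − 21516.15 = -414.95
nΣx² − (Σx)² = 52895.55 − 50760.09 = 2135.46; nΣy² − (Σy)² = 9492.75 − 9120.25 = 372.5
r = -414.95 / √(2135.46 × 372.5) = -414.95 / 891.8850 ≈ -0.465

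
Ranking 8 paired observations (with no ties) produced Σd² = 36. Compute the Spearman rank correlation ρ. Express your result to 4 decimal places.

0.5714

ρ = 1 − 6Σd² / [n(n²−1)] = 1 − 6×36 / (8×63)
  = 1 − 216/504 = 1 − 0.42857 ≈ 0.5714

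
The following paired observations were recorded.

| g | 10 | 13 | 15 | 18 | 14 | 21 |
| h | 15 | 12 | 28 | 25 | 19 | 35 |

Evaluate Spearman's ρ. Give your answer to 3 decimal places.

0.886

Rank g: 1, 2, 4, 5, 3, 6
Rank h: 2, 1, 5, 4, 3, 6
d = rank(g) − rank(h): -1, 1, -1, 1, 0, 0; Σd² = 4
ρ = 1 − 6Σd² / [n(n²−1)] = 1 − 6×4 / (6×35) = 1 − 24/210 ≈ 0.886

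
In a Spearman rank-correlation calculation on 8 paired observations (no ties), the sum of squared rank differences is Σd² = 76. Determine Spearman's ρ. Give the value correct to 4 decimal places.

ρ = 1 − 6Σd² / [n(n²−1)] = 1 − 6×76 / (8×63)
  = 1 − 456/504 = 1 − 0.90476 ≈ 0.0952

0.0952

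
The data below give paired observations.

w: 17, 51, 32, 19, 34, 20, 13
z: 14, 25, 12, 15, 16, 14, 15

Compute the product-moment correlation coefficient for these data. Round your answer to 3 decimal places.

0.748

n = 7, Σw = 186, Σz = 111, Σw² = 6000, Σz² = 1867, Σwz = 3201
nΣwz − ΣwΣz = 22407 − 20646 = 1761
nΣw² − (Σw)² = 42000 − 34596 = 7404; nΣz² − (Σz)² = 13069 − 12321 = 748
r = 1761 / √(7404 × 748) = 1761 / 2353.3364 ≈ 0.748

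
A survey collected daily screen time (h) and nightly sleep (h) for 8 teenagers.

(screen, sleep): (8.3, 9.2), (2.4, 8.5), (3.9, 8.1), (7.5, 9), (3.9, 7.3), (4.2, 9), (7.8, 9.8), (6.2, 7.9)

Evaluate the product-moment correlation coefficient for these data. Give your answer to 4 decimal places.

n = 8, Σx = 44.2, Σy = 68.8, Σx² = 278.24, Σy² = 596.24, Σxy = 387.54
nΣxy − ΣxΣy = 3100.32 − 3040.96 = 59.36
nΣx² − (Σx)² = 2225.92 − 1953.64 = 272.28; nΣy² − (Σy)² = 4769.92 − 4733.44 = 36.48
r = 59.36 / √(272.28 × 36.48) = 59.36 / 99.6633 ≈ 0.5956

0.5956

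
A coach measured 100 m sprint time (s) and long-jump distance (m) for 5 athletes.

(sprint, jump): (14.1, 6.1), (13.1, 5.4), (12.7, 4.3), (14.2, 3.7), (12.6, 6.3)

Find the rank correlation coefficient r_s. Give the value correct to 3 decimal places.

Rank sprint: 4, 3, 2, 5, 1
Rank jump: 4, 3, 2, 1, 5
d = rank(sprint) − rank(jump): 0, 0, 0, 4, -4; Σd² = 32
ρ = 1 − 6Σd² / [n(n²−1)] = 1 − 6×32 / (5×24) = 1 − 192/120 ≈ -0.600

-0.600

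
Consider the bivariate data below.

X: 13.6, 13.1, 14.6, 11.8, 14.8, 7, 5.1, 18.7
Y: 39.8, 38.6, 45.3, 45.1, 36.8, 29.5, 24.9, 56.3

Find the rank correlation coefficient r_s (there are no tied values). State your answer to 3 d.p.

Rank X: 5, 4, 6, 3, 7, 2, 1, 8
Rank Y: 5, 4, 7, 6, 3, 2, 1, 8
d = rank(X) − rank(Y): 0, 0, -1, -3, 4, 0, 0, 0; Σd² = 26
ρ = 1 − 6Σd² / [n(n²−1)] = 1 − 6×26 / (8×63) = 1 − 156/504 ≈ 0.690

0.690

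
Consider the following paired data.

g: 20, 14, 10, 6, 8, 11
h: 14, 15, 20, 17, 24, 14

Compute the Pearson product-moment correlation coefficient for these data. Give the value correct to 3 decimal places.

n = 6, Σg = 69, Σh = 104, Σg² = 917, Σh² = 1882, Σgh = 1138
nΣgh − ΣgΣh = 6828 − 7176 = -348
nΣg² − (Σg)² = 5502 − 4761 = 741; nΣh² − (Σh)² = 11292 − 10816 = 476
r = -348 / √(741 × 476) = -348 / 593.8990 ≈ -0.586

-0.586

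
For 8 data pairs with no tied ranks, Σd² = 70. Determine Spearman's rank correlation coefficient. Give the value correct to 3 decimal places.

ρ = 1 − 6Σd² / [n(n²−1)] = 1 − 6×70 / (8×63)
  = 1 − 420/504 = 1 − 0.8333 ≈ 0.167

0.167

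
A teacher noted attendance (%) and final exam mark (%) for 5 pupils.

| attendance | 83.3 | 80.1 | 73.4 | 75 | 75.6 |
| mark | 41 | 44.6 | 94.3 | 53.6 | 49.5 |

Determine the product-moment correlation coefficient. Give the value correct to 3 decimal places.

n = 5, Σx = 387.4, Σy = 283, Σx² = 30082.82, Σy² = 17885.86, Σxy = 21671.58
nΣxy − ΣxΣy = 108357.9 − 109634.2 = -1276.3
nΣx² − (Σx)² = 150414.1 − 150078.76 = 335.34; nΣy² − (Σy)² = 89429.3 − 80089 = 9340.3
r = -1276.3 / √(335.34 × 9340.3) = -1276.3 / 1769.7955 ≈ -0.721

-0.721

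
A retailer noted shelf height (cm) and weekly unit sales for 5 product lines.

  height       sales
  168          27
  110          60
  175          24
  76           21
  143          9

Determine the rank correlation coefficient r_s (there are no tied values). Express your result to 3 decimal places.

0.100

Rank height: 4, 2, 5, 1, 3
Rank sales: 4, 5, 3, 2, 1
d = rank(height) − rank(sales): 0, -3, 2, -1, 2; Σd² = 18
ρ = 1 − 6Σd² / [n(n²−1)] = 1 − 6×18 / (5×24) = 1 − 108/120 ≈ 0.100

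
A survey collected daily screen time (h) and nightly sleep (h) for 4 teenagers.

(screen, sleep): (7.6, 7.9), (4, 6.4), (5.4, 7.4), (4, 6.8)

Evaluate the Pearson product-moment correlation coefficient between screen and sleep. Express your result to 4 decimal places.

n = 4, Σx = 21, Σy = 28.5, Σx² = 118.92, Σy² = 204.37, Σxy = 152.8
nΣxy − ΣxΣy = 611.2 − 598.5 = 12.7
nΣx² − (Σx)² = 475.68 − 441 = 34.68; nΣy² − (Σy)² = 817.48 − 812.25 = 5.23
r = 12.7 / √(34.68 × 5.23) = 12.7 / 13.4676 ≈ 0.9430

0.9430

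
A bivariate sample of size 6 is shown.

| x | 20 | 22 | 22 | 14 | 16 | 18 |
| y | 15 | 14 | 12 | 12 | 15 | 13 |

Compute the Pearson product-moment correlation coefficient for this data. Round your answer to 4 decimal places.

0.0889

n = 6, Σx = 112, Σy = 81, Σx² = 2144, Σy² = 1103, Σxy = 1514
nΣxy − ΣxΣy = 9084 − 9072 = 12
nΣx² − (Σx)² = 12864 − 12544 = 320; nΣy² − (Σy)² = 6618 − 6561 = 57
r = 12 / √(320 × 57) = 12 / 135.0555 ≈ 0.0889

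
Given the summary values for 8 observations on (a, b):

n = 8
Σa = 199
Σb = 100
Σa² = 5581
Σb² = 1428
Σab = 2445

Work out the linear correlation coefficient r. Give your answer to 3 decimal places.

r = (nΣab − ΣaΣb) / √[(nΣa² − (Σa)²)(nΣb² − (Σb)²)]
Numerator: 8×2445 − 199×100 = -340
Denominator: √[(44648 − 39601)(11424 − 10000)] = √[5047 × 1424] = 2680.8446
r = -340 / 2680.8446 ≈ -0.127

-0.127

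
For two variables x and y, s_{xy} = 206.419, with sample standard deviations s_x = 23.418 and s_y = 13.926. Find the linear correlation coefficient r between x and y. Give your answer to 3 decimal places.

r = Cov(x,y) / (s_x · s_y) = 206.419 / (23.418 × 13.926)
  = 206.419 / 326.1191 ≈ 0.633

0.633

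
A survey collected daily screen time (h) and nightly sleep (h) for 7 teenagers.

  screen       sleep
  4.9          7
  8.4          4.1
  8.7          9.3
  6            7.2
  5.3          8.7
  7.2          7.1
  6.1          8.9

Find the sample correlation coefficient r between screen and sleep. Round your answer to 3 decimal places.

n = 7, Σx = 46.6, Σy = 52.3, Σx² = 323.4, Σy² = 409.45, Σxy = 344.37
nΣxy − ΣxΣy = 2410.59 − 2437.18 = -26.59
nΣx² − (Σx)² = 2263.8 − 2171.56 = 92.24; nΣy² − (Σy)² = 2866.15 − 2735.29 = 130.86
r = -26.59 / √(92.24 × 130.86) = -26.59 / 109.8659 ≈ -0.242

-0.242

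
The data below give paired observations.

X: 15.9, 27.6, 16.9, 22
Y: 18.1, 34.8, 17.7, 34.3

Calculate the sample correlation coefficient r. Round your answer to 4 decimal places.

0.9093

n = 4, ΣX = 82.4, ΣY = 104.9, ΣX² = 1784.18, ΣY² = 3028.43, ΣXY = 2302
nΣXY − ΣXΣY = 9208 − 8643.76 = 564.24
nΣX² − (ΣX)² = 7136.72 − 6789.76 = 346.96; nΣY² − (ΣY)² = 12113.72 − 11004.01 = 1109.71
r = 564.24 / √(346.96 × 1109.71) = 564.24 / 620.5038 ≈ 0.9093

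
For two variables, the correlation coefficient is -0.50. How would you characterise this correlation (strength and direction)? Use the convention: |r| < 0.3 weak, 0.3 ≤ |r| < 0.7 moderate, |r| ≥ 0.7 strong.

r = -0.50 < 0 so the relationship is negative.
|r| = 0.50, which falls in the moderate range.

moderate negative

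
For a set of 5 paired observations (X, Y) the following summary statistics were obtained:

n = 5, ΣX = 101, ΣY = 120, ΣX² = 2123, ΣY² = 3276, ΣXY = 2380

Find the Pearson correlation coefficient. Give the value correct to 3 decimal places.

r = (nΣXY − ΣXΣY) / √[(nΣX² − (ΣX)²)(nΣY² − (ΣY)²)]
Numerator: 5×2380 − 101×120 = -220
Denominator: √[(10615 − 10201)(16380 − 14400)] = √[414 × 1980] = 905.3839
r = -220 / 905.3839 ≈ -0.243

-0.243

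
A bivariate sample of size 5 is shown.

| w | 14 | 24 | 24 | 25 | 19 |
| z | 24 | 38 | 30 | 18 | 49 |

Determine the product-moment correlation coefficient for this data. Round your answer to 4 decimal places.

n = 5, Σw = 106, Σz = 159, Σw² = 2334, Σz² = 5645, Σwz = 3349
nΣwz − ΣwΣz = 16745 − 16854 = -109
nΣw² − (Σw)² = 11670 − 11236 = 434; nΣz² − (Σz)² = 28225 − 25281 = 2944
r = -109 / √(434 × 2944) = -109 / 1130.3522 ≈ -0.0964

-0.0964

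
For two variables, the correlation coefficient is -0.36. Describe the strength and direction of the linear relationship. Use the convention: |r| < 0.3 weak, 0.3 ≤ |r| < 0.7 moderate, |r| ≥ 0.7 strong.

moderate negative

r = -0.36 < 0 so the relationship is negative.
|r| = 0.36, which falls in the moderate range.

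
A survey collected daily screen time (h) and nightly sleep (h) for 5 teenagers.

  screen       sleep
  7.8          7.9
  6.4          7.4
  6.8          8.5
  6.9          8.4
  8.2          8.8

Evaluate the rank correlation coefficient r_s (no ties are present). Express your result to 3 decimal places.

Rank screen: 4, 1, 2, 3, 5
Rank sleep: 2, 1, 4, 3, 5
d = rank(screen) − rank(sleep): 2, 0, -2, 0, 0; Σd² = 8
ρ = 1 − 6Σd² / [n(n²−1)] = 1 − 6×8 / (5×24) = 1 − 48/120 ≈ 0.600

0.600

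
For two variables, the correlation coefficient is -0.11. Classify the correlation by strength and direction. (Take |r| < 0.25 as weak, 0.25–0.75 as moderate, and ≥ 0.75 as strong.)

r = -0.11 < 0 so the relationship is negative.
|r| = 0.11, which falls in the weak range.

weak negative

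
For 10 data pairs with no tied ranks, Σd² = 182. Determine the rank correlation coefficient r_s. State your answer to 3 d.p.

-0.103

ρ = 1 − 6Σd² / [n(n²−1)] = 1 − 6×182 / (10×99)
  = 1 − 1092/990 = 1 − 1.1030 ≈ -0.103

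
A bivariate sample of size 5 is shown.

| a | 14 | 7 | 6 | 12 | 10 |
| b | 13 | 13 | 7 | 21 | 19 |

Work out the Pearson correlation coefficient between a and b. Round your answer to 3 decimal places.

n = 5, Σa = 49, Σb = 73, Σa² = 525, Σb² = 1189, Σab = 757
nΣab − ΣaΣb = 3785 − 3577 = 208
nΣa² − (Σa)² = 2625 − 2401 = 224; nΣb² − (Σb)² = 5945 − 5329 = 616
r = 208 / √(224 × 616) = 208 / 371.4620 ≈ 0.560

0.560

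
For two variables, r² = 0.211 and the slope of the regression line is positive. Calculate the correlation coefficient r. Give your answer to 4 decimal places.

0.4593

|r| = √0.211 = 0.4593
The association is positive, so r = 0.4593.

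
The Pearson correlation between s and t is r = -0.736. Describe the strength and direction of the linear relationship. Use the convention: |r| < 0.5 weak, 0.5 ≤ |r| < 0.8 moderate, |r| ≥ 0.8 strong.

r = -0.736 < 0 so the relationship is negative.
|r| = 0.736, which falls in the moderate range.

moderate negative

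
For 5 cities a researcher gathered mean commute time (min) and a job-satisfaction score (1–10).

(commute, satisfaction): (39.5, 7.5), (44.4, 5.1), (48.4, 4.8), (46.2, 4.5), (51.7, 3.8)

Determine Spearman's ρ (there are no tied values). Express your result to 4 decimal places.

Rank commute: 1, 2, 4, 3, 5
Rank satisfaction: 5, 4, 3, 2, 1
d = rank(commute) − rank(satisfaction): -4, -2, 1, 1, 4; Σd² = 38
ρ = 1 − 6Σd² / [n(n²−1)] = 1 − 6×38 / (5×24) = 1 − 228/120 ≈ -0.9000

-0.9000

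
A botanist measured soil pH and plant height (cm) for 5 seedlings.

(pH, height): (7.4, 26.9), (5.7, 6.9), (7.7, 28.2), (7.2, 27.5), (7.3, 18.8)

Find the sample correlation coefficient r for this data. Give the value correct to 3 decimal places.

n = 5, Σx = 35.3, Σy = 108.3, Σx² = 251.67, Σy² = 2676.15, Σxy = 790.77
nΣxy − ΣxΣy = 3953.85 − 3822.99 = 130.86
nΣx² − (Σx)² = 1258.35 − 1246.09 = 12.26; nΣy² − (Σy)² = 13380.75 − 11728.89 = 1651.86
r = 130.86 / √(12.26 × 1651.86) = 130.86 / 142.3088 ≈ 0.920

0.920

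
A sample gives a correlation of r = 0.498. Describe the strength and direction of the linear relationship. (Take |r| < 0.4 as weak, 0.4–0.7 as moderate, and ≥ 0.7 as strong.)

r = 0.498 > 0 so the relationship is positive.
|r| = 0.498, which falls in the moderate range.

moderate positive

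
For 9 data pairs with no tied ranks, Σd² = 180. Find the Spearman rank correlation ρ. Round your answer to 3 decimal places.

ρ = 1 − 6Σd² / [n(n²−1)] = 1 − 6×180 / (9×80)
  = 1 − 1080/720 = 1 − 1.5000 ≈ -0.500

-0.500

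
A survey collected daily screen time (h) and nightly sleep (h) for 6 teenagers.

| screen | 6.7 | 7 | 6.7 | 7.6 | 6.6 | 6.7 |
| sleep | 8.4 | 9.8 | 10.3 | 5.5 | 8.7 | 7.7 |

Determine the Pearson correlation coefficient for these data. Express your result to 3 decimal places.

-0.691

n = 6, Σx = 41.3, Σy = 50.4, Σx² = 284.99, Σy² = 437.92, Σxy = 344.7
nΣxy − ΣxΣy = 2068.2 − 2081.52 = -13.32
nΣx² − (Σx)² = 1709.94 − 1705.69 = 4.25; nΣy² − (Σy)² = 2627.52 − 2540.16 = 87.36
r = -13.32 / √(4.25 × 87.36) = -13.32 / 19.2686 ≈ -0.691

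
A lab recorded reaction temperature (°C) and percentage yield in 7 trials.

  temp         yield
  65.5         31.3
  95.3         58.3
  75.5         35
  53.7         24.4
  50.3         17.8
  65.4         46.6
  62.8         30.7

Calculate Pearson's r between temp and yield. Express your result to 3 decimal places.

0.889

n = 7, Σx = 468.5, Σy = 244.1, Σx² = 32707.37, Σy² = 9629.83, Σxy = 17429.86
nΣxy − ΣxΣy = 122009.02 − 114360.85 = 7648.17
nΣx² − (Σx)² = 228951.59 − 219492.25 = 9459.34; nΣy² − (Σy)² = 67408.81 − 59584.81 = 7824
r = 7648.17 / √(9459.34 × 7824) = 7648.17 / 8602.8993 ≈ 0.889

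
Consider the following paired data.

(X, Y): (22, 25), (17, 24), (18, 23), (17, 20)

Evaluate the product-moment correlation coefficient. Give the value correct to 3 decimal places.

n = 4, ΣX = 74, ΣY = 92, ΣX² = 1386, ΣY² = 2130, ΣXY = 1712
nΣXY − ΣXΣY = 6848 − 6808 = 40
nΣX² − (ΣX)² = 5544 − 5476 = 68; nΣY² − (ΣY)² = 8520 − 8464 = 56
r = 40 / √(68 × 56) = 40 / 61.7090 ≈ 0.648

0.648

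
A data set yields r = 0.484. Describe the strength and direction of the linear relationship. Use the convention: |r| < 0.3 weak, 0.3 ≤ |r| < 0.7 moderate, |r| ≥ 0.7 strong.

r = 0.484 > 0 so the relationship is positive.
|r| = 0.484, which falls in the moderate range.

moderate positive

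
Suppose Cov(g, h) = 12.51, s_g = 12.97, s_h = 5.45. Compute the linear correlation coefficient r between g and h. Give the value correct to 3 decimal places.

0.177

r = Cov(g,h) / (s_g · s_h) = 12.51 / (12.97 × 5.45)
  = 12.51 / 70.6865 ≈ 0.177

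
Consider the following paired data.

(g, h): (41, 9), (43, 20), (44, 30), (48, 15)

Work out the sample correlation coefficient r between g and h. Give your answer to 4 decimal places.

0.1656

n = 4, Σg = 176, Σh = 74, Σg² = 7770, Σh² = 1606, Σgh = 3269
nΣgh − ΣgΣh = 13076 − 13024 = 52
nΣg² − (Σg)² = 31080 − 30976 = 104; nΣh² − (Σh)² = 6424 − 5476 = 948
r = 52 / √(104 × 948) = 52 / 313.9936 ≈ 0.1656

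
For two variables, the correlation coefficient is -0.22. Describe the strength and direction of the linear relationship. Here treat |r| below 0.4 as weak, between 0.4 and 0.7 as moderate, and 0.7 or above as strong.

r = -0.22 < 0 so the relationship is negative.
|r| = 0.22, which falls in the weak range.

weak negative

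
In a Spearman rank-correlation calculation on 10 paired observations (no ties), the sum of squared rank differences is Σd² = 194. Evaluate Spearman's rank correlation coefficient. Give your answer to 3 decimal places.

ρ = 1 − 6Σd² / [n(n²−1)] = 1 − 6×194 / (10×99)
  = 1 − 1164/990 = 1 − 1.1758 ≈ -0.176

-0.176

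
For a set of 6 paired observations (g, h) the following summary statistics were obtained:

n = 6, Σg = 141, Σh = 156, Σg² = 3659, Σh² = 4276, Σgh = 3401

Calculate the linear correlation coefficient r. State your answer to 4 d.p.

r = (nΣgh − ΣgΣh) / √[(nΣg² − (Σg)²)(nΣh² − (Σh)²)]
Numerator: 6×3401 − 141×156 = -1590
Denominator: √[(21954 − 19881)(25656 − 24336)] = √[2073 × 1320] = 1654.1947
r = -1590 / 1654.1947 ≈ -0.9612

-0.9612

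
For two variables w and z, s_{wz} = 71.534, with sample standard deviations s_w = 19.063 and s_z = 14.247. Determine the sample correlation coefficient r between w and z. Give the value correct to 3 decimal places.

0.263

r = Cov(w,z) / (s_w · s_z) = 71.534 / (19.063 × 14.247)
  = 71.534 / 271.5906 ≈ 0.263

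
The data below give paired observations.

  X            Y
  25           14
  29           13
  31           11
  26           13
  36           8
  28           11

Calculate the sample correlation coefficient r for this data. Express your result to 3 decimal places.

-0.925

n = 6, ΣX = 175, ΣY = 70, ΣX² = 5183, ΣY² = 840, ΣXY = 2002
nΣXY − ΣXΣY = 12012 − 12250 = -238
nΣX² − (ΣX)² = 31098 − 30625 = 473; nΣY² − (ΣY)² = 5040 − 4900 = 140
r = -238 / √(473 × 140) = -238 / 257.3325 ≈ -0.925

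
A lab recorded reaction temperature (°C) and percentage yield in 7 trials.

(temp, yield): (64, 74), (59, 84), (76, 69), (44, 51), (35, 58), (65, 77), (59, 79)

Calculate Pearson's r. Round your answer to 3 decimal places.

0.634

n = 7, Σx = 402, Σy = 492, Σx² = 24220, Σy² = 35428, Σxy = 28876
nΣxy − ΣxΣy = 202132 − 197784 = 4348
nΣx² − (Σx)² = 169540 − 161604 = 7936; nΣy² − (Σy)² = 247996 − 242064 = 5932
r = 4348 / √(7936 × 5932) = 4348 / 6861.2209 ≈ 0.634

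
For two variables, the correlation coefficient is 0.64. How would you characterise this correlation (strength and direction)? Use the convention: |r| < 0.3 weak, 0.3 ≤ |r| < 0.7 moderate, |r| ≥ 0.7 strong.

r = 0.64 > 0 so the relationship is positive.
|r| = 0.64, which falls in the moderate range.

moderate positive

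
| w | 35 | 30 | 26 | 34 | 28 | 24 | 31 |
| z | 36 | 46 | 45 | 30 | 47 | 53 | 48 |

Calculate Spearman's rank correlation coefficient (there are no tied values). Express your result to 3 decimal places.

-0.643

Rank w: 7, 4, 2, 6, 3, 1, 5
Rank z: 2, 4, 3, 1, 5, 7, 6
d = rank(w) − rank(z): 5, 0, -1, 5, -2, -6, -1; Σd² = 92
ρ = 1 − 6Σd² / [n(n²−1)] = 1 − 6×92 / (7×48) = 1 − 552/336 ≈ -0.643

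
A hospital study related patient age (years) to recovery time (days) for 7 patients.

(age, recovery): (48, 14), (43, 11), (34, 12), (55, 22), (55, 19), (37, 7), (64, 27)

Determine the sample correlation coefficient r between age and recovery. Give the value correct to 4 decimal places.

0.9294

n = 7, Σx = 336, Σy = 112, Σx² = 16824, Σy² = 2084, Σxy = 5795
nΣxy − ΣxΣy = 40565 − 37632 = 2933
nΣx² − (Σx)² = 117768 − 112896 = 4872; nΣy² − (Σy)² = 14588 − 12544 = 2044
r = 2933 / √(4872 × 2044) = 2933 / 3155.6882 ≈ 0.9294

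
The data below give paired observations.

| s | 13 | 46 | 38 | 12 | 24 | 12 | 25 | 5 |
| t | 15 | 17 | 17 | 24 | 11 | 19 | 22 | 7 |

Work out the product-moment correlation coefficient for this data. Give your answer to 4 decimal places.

0.1818

n = 8, Σs = 175, Σt = 132, Σs² = 5243, Σt² = 2394, Σst = 2988
nΣst − ΣsΣt = 23904 − 23100 = 804
nΣs² − (Σs)² = 41944 − 30625 = 11319; nΣt² − (Σt)² = 19152 − 17424 = 1728
r = 804 / √(11319 × 1728) = 804 / 4422.5821 ≈ 0.1818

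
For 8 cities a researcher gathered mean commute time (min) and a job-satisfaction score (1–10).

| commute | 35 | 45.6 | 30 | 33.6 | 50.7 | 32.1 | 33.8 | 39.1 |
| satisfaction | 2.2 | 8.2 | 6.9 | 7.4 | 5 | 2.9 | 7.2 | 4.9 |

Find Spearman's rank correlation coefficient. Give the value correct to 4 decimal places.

Rank commute: 5, 7, 1, 3, 8, 2, 4, 6
Rank satisfaction: 1, 8, 5, 7, 4, 2, 6, 3
d = rank(commute) − rank(satisfaction): 4, -1, -4, -4, 4, 0, -2, 3; Σd² = 78
ρ = 1 − 6Σd² / [n(n²−1)] = 1 − 6×78 / (8×63) = 1 − 468/504 ≈ 0.0714

0.0714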